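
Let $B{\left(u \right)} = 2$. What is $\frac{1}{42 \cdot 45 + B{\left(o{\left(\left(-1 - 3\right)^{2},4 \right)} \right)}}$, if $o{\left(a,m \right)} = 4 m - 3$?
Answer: $\frac{1}{1892} \approx 0.00052854$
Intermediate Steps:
$o{\left(a,m \right)} = -3 + 4 m$
$\frac{1}{42 \cdot 45 + B{\left(o{\left(\left(-1 - 3\right)^{2},4 \right)} \right)}} = \frac{1}{42 \cdot 45 + 2} = \frac{1}{1890 + 2} = \frac{1}{1892}$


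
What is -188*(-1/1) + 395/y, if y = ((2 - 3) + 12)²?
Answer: 23143/121 ≈ 191.26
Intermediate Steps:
y = 121 (y = (-1 + 12)² = 11² = 121)
-188*(-1/1) + 395/y = -188*(-1/1) + 395/121 = -188/((-298*1/298)) + 395*(1/121) = -188/(-1) + 395/121 = -188*(-1) + 395/121 = 188 + 395/121 = 23143/121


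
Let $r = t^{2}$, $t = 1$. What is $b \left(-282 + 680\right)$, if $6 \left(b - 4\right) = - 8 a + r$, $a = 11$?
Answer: $-4179$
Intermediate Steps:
$r = 1$ ($r = 1^{2} = 1$)
$b = - \frac{21}{2}$ ($b = 4 + \frac{\left(-8\right) 11 + 1}{6} = 4 + \frac{-88 + 1}{6} = 4 + \frac{1}{6} \left(-87\right) = 4 - \frac{29}{2} = - \frac{21}{2} \approx -10.5$)
$b \left(-282 + 680\right) = - \frac{21 \left(-282 + 680\right)}{2} = \left(- \frac{21}{2}\right) 398 = -4179$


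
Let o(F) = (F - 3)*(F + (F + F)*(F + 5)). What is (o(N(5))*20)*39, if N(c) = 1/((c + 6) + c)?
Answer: -815685/512 ≈ -1593.1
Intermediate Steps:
N(c) = 1/(6 + 2*c) (N(c) = 1/((6 + c) + c) = 1/(6 + 2*c))
o(F) = (-3 + F)*(F + 2*F*(5 + F)) (o(F) = (-3 + F)*(F + (2*F)*(5 + F)) = (-3 + F)*(F + 2*F*(5 + F)))
(o(N(5))*20)*39 = (((1/(2*(3 + 5)))*(-33 + 2*(1/(2*(3 + 5)))² + 5*(1/(2*(3 + 5)))))*20)*39 = ((((½)/8)*(-33 + 2*((½)/8)² + 5*((½)/8)))*20)*39 = ((((½)*(⅛))*(-33 + 2*((½)*(⅛))² + 5*((½)*(⅛))))*20)*39 = (((-33 + 2*(1/16)² + 5*(1/16))/16)*20)*39 = (((-33 + 2*(1/256) + 5/16)/16)*20)*39 = (((-33 + 1/128 + 5/16)/16)*20)*39 = (((1/16)*(-4183/128))*20)*39 = -4183/2048*20*39 = -20915/512*39 = -815685/512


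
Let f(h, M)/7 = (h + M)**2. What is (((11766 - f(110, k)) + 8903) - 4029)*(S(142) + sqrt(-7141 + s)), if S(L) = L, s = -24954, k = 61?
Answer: -26702674 - 1316329*I*sqrt(655) ≈ -2.6703e+7 - 3.3689e+7*I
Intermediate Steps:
f(h, M) = 7*(M + h)**2 (f(h, M) = 7*(h + M)**2 = 7*(M + h)**2)
(((11766 - f(110, k)) + 8903) - 4029)*(S(142) + sqrt(-7141 + s)) = (((11766 - 7*(61 + 110)**2) + 8903) - 4029)*(142 + sqrt(-7141 - 24954)) = (((11766 - 7*171**2) + 8903) - 4029)*(142 + sqrt(-32095)) = (((11766 - 7*29241) + 8903) - 4029)*(142 + 7*I*sqrt(655)) = (((11766 - 1*204687) + 8903) - 4029)*(142 + 7*I*sqrt(655)) = (((11766 - 204687) + 8903) - 4029)*(142 + 7*I*sqrt(655)) = ((-192921 + 8903) - 4029)*(142 + 7*I*sqrt(655)) = (-184018 - 4029)*(142 + 7*I*sqrt(655)) = -188047*(142 + 7*I*sqrt(655)) = -26702674 - 1316329*I*sqrt(655)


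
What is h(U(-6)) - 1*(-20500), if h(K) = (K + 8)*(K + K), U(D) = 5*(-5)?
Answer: 21350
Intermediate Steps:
U(D) = -25
h(K) = 2*K*(8 + K) (h(K) = (8 + K)*(2*K) = 2*K*(8 + K))
h(U(-6)) - 1*(-20500) = 2*(-25)*(8 - 25) - 1*(-20500) = 2*(-25)*(-17) + 20500 = 850 + 20500 = 21350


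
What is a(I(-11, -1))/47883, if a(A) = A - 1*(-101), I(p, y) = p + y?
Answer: 89/47883 ≈ 0.0018587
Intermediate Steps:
a(A) = 101 + A (a(A) = A + 101 = 101 + A)
a(I(-11, -1))/47883 = (101 + (-11 - 1))/47883 = (101 - 12)*(1/47883) = 89*(1/47883) = 89/47883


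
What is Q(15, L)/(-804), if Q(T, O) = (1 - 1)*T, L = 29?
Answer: 0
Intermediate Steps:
Q(T, O) = 0 (Q(T, O) = 0*T = 0)
Q(15, L)/(-804) = 0/(-804) = 0*(-1/804) = 0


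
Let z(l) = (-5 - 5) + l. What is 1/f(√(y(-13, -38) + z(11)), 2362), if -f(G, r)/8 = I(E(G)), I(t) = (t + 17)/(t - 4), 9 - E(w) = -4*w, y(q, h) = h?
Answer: (-4*√37 + 5*I)/(16*(-13*I + 2*√37)) ≈ -0.071175 - 0.05037*I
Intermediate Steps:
z(l) = -10 + l
E(w) = 9 + 4*w (E(w) = 9 - (-4)*w = 9 + 4*w)
I(t) = (17 + t)/(-4 + t)
f(G, r) = -8*(26 + 4*G)/(5 + 4*G) (f(G, r) = -8*(17 + (9 + 4*G))/(-4 + (9 + 4*G)) = -8*(26 + 4*G)/(5 + 4*G))
1/f(√(y(-13, -38) + z(11)), 2362) = 1/(16*(-13 - 2*√(-38 + (-10 + 11)))/(5 + 4*√(-38 + (-10 + 11)))) = 1/(16*(-13 - 2*√(-38 + 1))/(5 + 4*√(-38 + 1))) = 1/(16*(-13 - 2*I*√37)/(5 + 4*√(-37))) = 1/(16*(-13 - 2*I*√37)/(5 + 4*(I*√37))) = 1/(16*(-13 - 2*I*√37)/(5 + 4*I*√37)) = (5 + 4*I*√37)/(16*(-13 - 2*I*√37))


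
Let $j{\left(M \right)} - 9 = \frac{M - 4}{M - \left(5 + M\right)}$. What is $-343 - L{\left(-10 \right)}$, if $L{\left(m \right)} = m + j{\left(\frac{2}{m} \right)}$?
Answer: $- \frac{8571}{25} \approx -342.84$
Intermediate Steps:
$j{\left(M \right)} = \frac{49}{5} - \frac{M}{5}$ ($j{\left(M \right)} = 9 + \frac{M - 4}{M - \left(5 + M\right)} = 9 + \frac{-4 + M}{-5} = 9 + \left(-4 + M\right) \left(- \frac{1}{5}\right) = 9 - \left(- \frac{4}{5} + \frac{M}{5}\right) = \frac{49}{5} - \frac{M}{5}$)
$L{\left(m \right)} = \frac{49}{5} + m - \frac{2}{5 m}$ ($L{\left(m \right)} = m + \left(\frac{49}{5} - \frac{2 \frac{1}{m}}{5}\right) = m + \left(\frac{49}{5} - \frac{2}{5 m}\right) = \frac{49}{5} + m - \frac{2}{5 m}$)
$-343 - L{\left(-10 \right)} = -343 - \left(\frac{49}{5} - 10 - \frac{2}{5 \left(-10\right)}\right) = -343 - \left(\frac{49}{5} - 10 - - \frac{1}{25}\right) = -343 - \left(\frac{49}{5} - 10 + \frac{1}{25}\right) = -343 - - \frac{4}{25} = -343 + \frac{4}{25} = - \frac{8571}{25}$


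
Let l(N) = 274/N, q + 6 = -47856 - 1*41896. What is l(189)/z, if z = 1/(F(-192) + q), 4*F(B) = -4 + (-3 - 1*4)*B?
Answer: -24501902/189 ≈ -1.2964e+5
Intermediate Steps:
F(B) = -1 - 7*B/4 (F(B) = (-4 + (-3 - 1*4)*B)/4 = (-4 + (-3 - 4)*B)/4 = (-4 - 7*B)/4 = -1 - 7*B/4)
q = -89758 (q = -6 + (-47856 - 1*41896) = -6 + (-47856 - 41896) = -6 - 89752 = -89758)
z = -1/89423 (z = 1/((-1 - 7/4*(-192)) - 89758) = 1/((-1 + 336) - 89758) = 1/(335 - 89758) = 1/(-89423) = -1/89423 ≈ -1.1183e-5)
l(189)/z = (274/189)/(-1/89423) = (274*(1/189))*(-89423) = (274/189)*(-89423) = -24501902/189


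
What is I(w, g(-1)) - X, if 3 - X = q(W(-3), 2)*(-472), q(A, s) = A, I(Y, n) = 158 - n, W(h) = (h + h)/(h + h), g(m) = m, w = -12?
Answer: -316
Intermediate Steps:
W(h) = 1 (W(h) = (2*h)/((2*h)) = (2*h)*(1/(2*h)) = 1)
X = 475 (X = 3 - (-472) = 3 - 1*(-472) = 3 + 472 = 475)
I(w, g(-1)) - X = (158 - 1*(-1)) - 1*475 = (158 + 1) - 475 = 159 - 475 = -316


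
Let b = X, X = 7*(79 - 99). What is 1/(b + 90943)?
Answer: 1/90803 ≈ 1.1013e-5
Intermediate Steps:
X = -140 (X = 7*(-20) = -140)
b = -140
1/(b + 90943) = 1/(-140 + 90943) = 1/90803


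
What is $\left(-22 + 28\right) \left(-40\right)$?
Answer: $-240$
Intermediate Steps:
$\left(-22 + 28\right) \left(-40\right) = 6 \left(-40\right) = -240$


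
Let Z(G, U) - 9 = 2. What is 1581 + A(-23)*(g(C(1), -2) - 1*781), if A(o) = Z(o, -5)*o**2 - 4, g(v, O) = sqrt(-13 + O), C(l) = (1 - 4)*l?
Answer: -4539934 + 5815*I*sqrt(15) ≈ -4.5399e+6 + 22521.0*I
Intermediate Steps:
Z(G, U) = 11 (Z(G, U) = 9 + 2 = 11)
C(l) = -3*l
A(o) = -4 + 11*o**2 (A(o) = 11*o**2 - 4 = -4 + 11*o**2)
1581 + A(-23)*(g(C(1), -2) - 1*781) = 1581 + (-4 + 11*(-23)**2)*(sqrt(-13 - 2) - 1*781) = 1581 + (-4 + 11*529)*(sqrt(-15) - 781) = 1581 + (-4 + 5819)*(I*sqrt(15) - 781) = 1581 + 5815*(-781 + I*sqrt(15)) = 1581 + (-4541515 + 5815*I*sqrt(15)) = -4539934 + 5815*I*sqrt(15)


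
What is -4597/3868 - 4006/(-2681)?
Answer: 3170651/10370108 ≈ 0.30575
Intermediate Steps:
-4597/3868 - 4006/(-2681) = -4597*1/3868 - 4006*(-1/2681) = -4597/3868 + 4006/2681 = 3170651/10370108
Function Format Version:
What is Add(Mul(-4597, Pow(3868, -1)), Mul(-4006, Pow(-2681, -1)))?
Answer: Rational(3170651, 10370108) ≈ 0.30575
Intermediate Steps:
Add(Mul(-4597, Pow(3868, -1)), Mul(-4006, Pow(-2681, -1))) = Add(Mul(-4597, Rational(1, 3868)), Mul(-4006, Rational(-1, 2681))) = Add(Rational(-4597, 3868), Rational(4006, 2681)) = Rational(3170651, 10370108)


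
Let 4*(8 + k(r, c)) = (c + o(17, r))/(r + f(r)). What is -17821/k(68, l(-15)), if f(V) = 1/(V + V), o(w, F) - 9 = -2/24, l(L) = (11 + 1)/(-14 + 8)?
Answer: 988958574/442541 ≈ 2234.7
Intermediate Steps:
l(L) = -2 (l(L) = 12/(-6) = 12*(-⅙) = -2)
o(w, F) = 107/12 (o(w, F) = 9 - 2/24 = 9 - 2*1/24 = 9 - 1/12 = 107/12)
f(V) = 1/(2*V)
k(r, c) = -8 + (107/12 + c)/(4*(r + 1/(2*r))) (k(r, c) = -8 + ((c + 107/12)/(r + 1/(2*r)))/4 = -8 + ((107/12 + c)/(r + 1/(2*r)))/4 = -8 + (107/12 + c)/(4*(r + 1/(2*r))))
-17821/k(68, l(-15)) = -17821*24*(1 + 2*68²)/(-192 + 68*(107 - 384*68 + 12*(-2))) = -17821*24*(1 + 2*4624)/(-192 + 68*(107 - 26112 - 24)) = -17821*24*(1 + 9248)/(-192 + 68*(-26029)) = -17821*221976/(-192 - 1769972) = -17821/((1/24)*(1/9249)*(-1770164)) = -17821/(-442541/55494) = -17821*(-55494/442541) = 988958574/442541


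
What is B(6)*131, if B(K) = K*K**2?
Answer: 28296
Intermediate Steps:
B(K) = K**3
B(6)*131 = 6**3*131 = 216*131 = 28296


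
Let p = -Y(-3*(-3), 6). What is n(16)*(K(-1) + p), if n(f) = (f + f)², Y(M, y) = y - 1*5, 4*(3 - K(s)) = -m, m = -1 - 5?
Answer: 512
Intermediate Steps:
m = -6
K(s) = 3/2 (K(s) = 3 - (-1)*(-6)/4 = 3 - ¼*6 = 3 - 3/2 = 3/2)
Y(M, y) = -5 + y (Y(M, y) = y - 5 = -5 + y)
n(f) = 4*f² (n(f) = (2*f)² = 4*f²)
p = -1 (p = -(-5 + 6) = -1*1 = -1)
n(16)*(K(-1) + p) = (4*16²)*(3/2 - 1) = (4*256)*(½) = 1024*(½) = 512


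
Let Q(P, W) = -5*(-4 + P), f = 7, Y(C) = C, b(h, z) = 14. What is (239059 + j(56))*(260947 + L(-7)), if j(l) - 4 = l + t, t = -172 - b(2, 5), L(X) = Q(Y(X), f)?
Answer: 62361990866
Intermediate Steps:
Q(P, W) = 20 - 5*P
L(X) = 20 - 5*X
t = -186 (t = -172 - 1*14 = -172 - 14 = -186)
j(l) = -182 + l (j(l) = 4 + (l - 186) = 4 + (-186 + l) = -182 + l)
(239059 + j(56))*(260947 + L(-7)) = (239059 + (-182 + 56))*(260947 + (20 - 5*(-7))) = (239059 - 126)*(260947 + (20 + 35)) = 238933*(260947 + 55) = 238933*261002 = 62361990866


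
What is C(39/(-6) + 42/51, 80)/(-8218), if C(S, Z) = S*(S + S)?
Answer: -37249/4750004 ≈ -0.0078419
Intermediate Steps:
C(S, Z) = 2*S**2 (C(S, Z) = S*(2*S) = 2*S**2)
C(39/(-6) + 42/51, 80)/(-8218) = (2*(39/(-6) + 42/51)**2)/(-8218) = (2*(39*(-1/6) + 42*(1/51))**2)*(-1/8218) = (2*(-13/2 + 14/17)**2)*(-1/8218) = (2*(-193/34)**2)*(-1/8218) = (2*(37249/1156))*(-1/8218) = (37249/578)*(-1/8218) = -37249/4750004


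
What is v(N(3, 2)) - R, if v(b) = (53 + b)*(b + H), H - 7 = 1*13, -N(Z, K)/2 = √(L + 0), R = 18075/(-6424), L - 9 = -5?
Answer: 5054491/6424 ≈ 786.81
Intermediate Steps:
L = 4 (L = 9 - 5 = 4)
R = -18075/6424 (R = 18075*(-1/6424) = -18075/6424 ≈ -2.8137)
N(Z, K) = -4 (N(Z, K) = -2*√(4 + 0) = -2*√4 = -2*2 = -4)
H = 20 (H = 7 + 1*13 = 7 + 13 = 20)
v(b) = (20 + b)*(53 + b) (v(b) = (53 + b)*(b + 20) = (53 + b)*(20 + b) = (20 + b)*(53 + b))
v(N(3, 2)) - R = (1060 + (-4)² + 73*(-4)) - 1*(-18075/6424) = (1060 + 16 - 292) + 18075/6424 = 784 + 18075/6424 = 5054491/6424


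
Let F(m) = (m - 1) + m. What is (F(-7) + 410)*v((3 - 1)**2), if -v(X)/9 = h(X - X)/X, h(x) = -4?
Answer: 3555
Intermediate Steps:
F(m) = -1 + 2*m (F(m) = (-1 + m) + m = -1 + 2*m)
v(X) = 36/X (v(X) = -(-36)/X = 36/X)
(F(-7) + 410)*v((3 - 1)**2) = ((-1 + 2*(-7)) + 410)*(36/((3 - 1)**2)) = ((-1 - 14) + 410)*(36/(2**2)) = (-15 + 410)*(36/4) = 395*(36*(1/4)) = 395*9 = 3555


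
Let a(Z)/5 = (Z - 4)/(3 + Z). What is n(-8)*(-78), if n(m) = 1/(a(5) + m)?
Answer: 624/59 ≈ 10.576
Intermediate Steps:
a(Z) = 5*(-4 + Z)/(3 + Z) (a(Z) = 5*((Z - 4)/(3 + Z)) = 5*((-4 + Z)/(3 + Z)) = 5*(-4 + Z)/(3 + Z))
n(m) = 1/(5/8 + m) (n(m) = 1/(5*(-4 + 5)/(3 + 5) + m) = 1/(5*1/8 + m) = 1/(5*(⅛)*1 + m) = 1/(5/8 + m))
n(-8)*(-78) = (8/(5 + 8*(-8)))*(-78) = (8/(5 - 64))*(-78) = (8/(-59))*(-78) = (8*(-1/59))*(-78) = -8/59*(-78) = 624/59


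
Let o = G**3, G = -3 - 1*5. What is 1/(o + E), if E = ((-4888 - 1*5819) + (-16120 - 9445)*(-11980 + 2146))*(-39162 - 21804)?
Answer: -1/15326578236410 ≈ -6.5246e-14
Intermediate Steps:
G = -8 (G = -3 - 5 = -8)
E = -15326578235898 (E = ((-4888 - 5819) - 25565*(-9834))*(-60966) = (-10707 + 251406210)*(-60966) = 251395503*(-60966) = -15326578235898)
o = -512 (o = (-8)**3 = -512)
1/(o + E) = 1/(-512 - 15326578235898) = 1/(-15326578236410) = -1/15326578236410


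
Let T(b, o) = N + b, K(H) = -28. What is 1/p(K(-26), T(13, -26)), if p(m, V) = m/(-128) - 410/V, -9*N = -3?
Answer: -32/977 ≈ -0.032753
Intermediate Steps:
N = ⅓ (N = -⅑*(-3) = ⅓ ≈ 0.33333)
T(b, o) = ⅓ + b
p(m, V) = -410/V - m/128 (p(m, V) = m*(-1/128) - 410/V = -m/128 - 410/V = -410/V - m/128)
1/p(K(-26), T(13, -26)) = 1/(-410/(⅓ + 13) - 1/128*(-28)) = 1/(-410/40/3 + 7/32) = 1/(-410*3/40 + 7/32) = 1/(-123/4 + 7/32) = 1/(-977/32) = -32/977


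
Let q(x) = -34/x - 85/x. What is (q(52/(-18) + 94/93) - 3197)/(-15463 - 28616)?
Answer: 1642027/23097396 ≈ 0.071091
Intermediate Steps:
q(x) = -119/x
(q(52/(-18) + 94/93) - 3197)/(-15463 - 28616) = (-119/(52/(-18) + 94/93) - 3197)/(-15463 - 28616) = (-119/(52*(-1/18) + 94*(1/93)) - 3197)/(-44079) = (-119/(-26/9 + 94/93) - 3197)*(-1/44079) = (-119/(-524/279) - 3197)*(-1/44079) = (-119*(-279/524) - 3197)*(-1/44079) = (33201/524 - 3197)*(-1/44079) = -1642027/524*(-1/44079) = 1642027/23097396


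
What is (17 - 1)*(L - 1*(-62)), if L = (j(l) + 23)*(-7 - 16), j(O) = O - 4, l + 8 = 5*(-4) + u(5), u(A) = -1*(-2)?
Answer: 3568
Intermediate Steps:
u(A) = 2
l = -26 (l = -8 + (5*(-4) + 2) = -8 + (-20 + 2) = -8 - 18 = -26)
j(O) = -4 + O
L = 161 (L = ((-4 - 26) + 23)*(-7 - 16) = (-30 + 23)*(-23) = -7*(-23) = 161)
(17 - 1)*(L - 1*(-62)) = (17 - 1)*(161 - 1*(-62)) = 16*(161 + 62) = 16*223 = 3568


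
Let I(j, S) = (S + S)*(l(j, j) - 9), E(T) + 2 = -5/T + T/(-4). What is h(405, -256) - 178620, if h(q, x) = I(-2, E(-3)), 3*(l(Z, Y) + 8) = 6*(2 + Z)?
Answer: -1071805/6 ≈ -1.7863e+5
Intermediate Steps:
E(T) = -2 - 5/T - T/4 (E(T) = -2 + (-5/T + T/(-4)) = -2 + (-5/T + T*(-1/4)) = -2 + (-5/T - T/4) = -2 - 5/T - T/4)
l(Z, Y) = -4 + 2*Z (l(Z, Y) = -8 + (6*(2 + Z))/3 = -8 + (12 + 6*Z)/3 = -8 + (4 + 2*Z) = -4 + 2*Z)
I(j, S) = 2*S*(-13 + 2*j) (I(j, S) = (S + S)*((-4 + 2*j) - 9) = (2*S)*(-13 + 2*j) = 2*S*(-13 + 2*j))
h(q, x) = -85/6 (h(q, x) = 2*(-2 - 5/(-3) - 1/4*(-3))*(-13 + 2*(-2)) = 2*(-2 - 5*(-1/3) + 3/4)*(-13 - 4) = 2*(-2 + 5/3 + 3/4)*(-17) = 2*(5/12)*(-17) = -85/6)
h(405, -256) - 178620 = -85/6 - 178620 = -1071805/6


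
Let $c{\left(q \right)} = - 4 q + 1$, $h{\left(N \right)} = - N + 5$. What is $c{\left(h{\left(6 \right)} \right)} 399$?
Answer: $1995$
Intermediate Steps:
$h{\left(N \right)} = 5 - N$
$c{\left(q \right)} = 1 - 4 q$
$c{\left(h{\left(6 \right)} \right)} 399 = \left(1 - 4 \left(5 - 6\right)\right) 399 = \left(1 - -4\right) 399 = \left(1 + 4\right) 399 = 5 \cdot 399 = 1995$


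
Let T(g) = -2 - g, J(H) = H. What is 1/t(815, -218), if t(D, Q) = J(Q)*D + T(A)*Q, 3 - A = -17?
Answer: -1/172874 ≈ -5.7846e-6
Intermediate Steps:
A = 20 (A = 3 - 1*(-17) = 3 + 17 = 20)
t(D, Q) = -22*Q + D*Q (t(D, Q) = Q*D + (-2 - 1*20)*Q = D*Q + (-2 - 20)*Q = D*Q - 22*Q = -22*Q + D*Q)
1/t(815, -218) = 1/(-218*(-22 + 815)) = 1/(-218*793) = 1/(-172874) = -1/172874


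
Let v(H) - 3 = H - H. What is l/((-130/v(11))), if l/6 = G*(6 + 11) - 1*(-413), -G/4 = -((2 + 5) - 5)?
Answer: -4941/65 ≈ -76.015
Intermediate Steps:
v(H) = 3 (v(H) = 3 + (H - H) = 3 + 0 = 3)
G = 8 (G = -(-4)*((2 + 5) - 5) = -(-4)*(7 - 5) = -(-4)*2 = -4*(-2) = 8)
l = 3294 (l = 6*(8*(6 + 11) - 1*(-413)) = 6*(8*17 + 413) = 6*(136 + 413) = 6*549 = 3294)
l/((-130/v(11))) = 3294/((-130/3)) = 3294/((-130*⅓)) = 3294/(-130/3) = 3294*(-3/130) = -4941/65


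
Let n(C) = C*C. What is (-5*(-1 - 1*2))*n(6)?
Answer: 540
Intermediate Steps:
n(C) = C²
(-5*(-1 - 1*2))*n(6) = -5*(-1 - 1*2)*6² = -5*(-1 - 2)*36 = -5*(-3)*36 = 15*36 = 540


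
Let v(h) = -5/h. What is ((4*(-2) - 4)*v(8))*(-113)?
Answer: -1695/2 ≈ -847.50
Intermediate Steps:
((4*(-2) - 4)*v(8))*(-113) = ((4*(-2) - 4)*(-5/8))*(-113) = ((-8 - 4)*(-5*1/8))*(-113) = -12*(-5/8)*(-113) = (15/2)*(-113) = -1695/2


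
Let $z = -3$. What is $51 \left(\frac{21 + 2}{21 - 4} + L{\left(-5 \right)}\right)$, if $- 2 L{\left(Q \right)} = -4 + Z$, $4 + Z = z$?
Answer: $\frac{699}{2} \approx 349.5$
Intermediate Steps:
$Z = -7$ ($Z = -4 - 3 = -7$)
$L{\left(Q \right)} = \frac{11}{2}$ ($L{\left(Q \right)} = - \frac{-4 - 7}{2} = \left(- \frac{1}{2}\right) \left(-11\right) = \frac{11}{2}$)
$51 \left(\frac{21 + 2}{21 - 4} + L{\left(-5 \right)}\right) = 51 \left(\frac{21 + 2}{21 - 4} + \frac{11}{2}\right) = 51 \left(\frac{23}{17} + \frac{11}{2}\right) = 51 \cdot \frac{233}{34} = \frac{699}{2}$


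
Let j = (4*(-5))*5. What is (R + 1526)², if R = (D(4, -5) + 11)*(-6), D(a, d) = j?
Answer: 4243600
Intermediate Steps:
j = -100 (j = -20*5 = -100)
D(a, d) = -100
R = 534 (R = (-100 + 11)*(-6) = -89*(-6) = 534)
(R + 1526)² = (534 + 1526)² = 2060² = 4243600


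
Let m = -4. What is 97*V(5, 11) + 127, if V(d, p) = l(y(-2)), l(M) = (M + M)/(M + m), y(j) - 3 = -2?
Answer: 187/3 ≈ 62.333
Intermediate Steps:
y(j) = 1 (y(j) = 3 - 2 = 1)
l(M) = 2*M/(-4 + M) (l(M) = (M + M)/(M - 4) = (2*M)/(-4 + M) = 2*M/(-4 + M))
V(d, p) = -2/3 (V(d, p) = 2*1/(-4 + 1) = 2*1/(-3) = 2*1*(-1/3) = -2/3)
97*V(5, 11) + 127 = 97*(-2/3) + 127 = -194/3 + 127 = 187/3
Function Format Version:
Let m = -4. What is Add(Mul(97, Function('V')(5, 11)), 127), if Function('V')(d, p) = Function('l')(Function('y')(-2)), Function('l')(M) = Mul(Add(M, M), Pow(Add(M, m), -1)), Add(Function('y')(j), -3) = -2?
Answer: Rational(187, 3) ≈ 62.333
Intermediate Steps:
Function('y')(j) = 1 (Function('y')(j) = Add(3, -2) = 1)
Function('l')(M) = Mul(2, M, Pow(Add(-4, M), -1)) (Function('l')(M) = Mul(Add(M, M), Pow(Add(M, -4), -1)) = Mul(Mul(2, M), Pow(Add(-4, M), -1)) = Mul(2, M, Pow(Add(-4, M), -1)))
Function('V')(d, p) = Rational(-2, 3) (Function('V')(d, p) = Mul(2, 1, Pow(Add(-4, 1), -1)) = Mul(2, 1, Pow(-3, -1)) = Mul(2, 1, Rational(-1, 3)) = Rational(-2, 3))
Add(Mul(97, Function('V')(5, 11)), 127) = Add(Mul(97, Rational(-2, 3)), 127) = Add(Rational(-194, 3), 127) = Rational(187, 3)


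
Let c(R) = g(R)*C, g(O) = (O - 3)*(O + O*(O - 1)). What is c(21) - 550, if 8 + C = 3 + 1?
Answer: -32302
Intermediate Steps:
g(O) = (-3 + O)*(O + O*(-1 + O))
C = -4 (C = -8 + (3 + 1) = -8 + 4 = -4)
c(R) = -4*R²*(-3 + R) (c(R) = (R²*(-3 + R))*(-4) = -4*R²*(-3 + R))
c(21) - 550 = 4*21²*(3 - 1*21) - 550 = 4*441*(3 - 21) - 550 = 4*441*(-18) - 550 = -31752 - 550 = -32302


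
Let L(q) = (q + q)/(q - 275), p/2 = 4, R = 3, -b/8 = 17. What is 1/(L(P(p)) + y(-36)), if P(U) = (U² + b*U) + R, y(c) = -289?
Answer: -648/186251 ≈ -0.0034792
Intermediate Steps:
b = -136 (b = -8*17 = -136)
p = 8 (p = 2*4 = 8)
P(U) = 3 + U² - 136*U (P(U) = (U² - 136*U) + 3 = 3 + U² - 136*U)
L(q) = 2*q/(-275 + q) (L(q) = (2*q)/(-275 + q) = 2*q/(-275 + q))
1/(L(P(p)) + y(-36)) = 1/(2*(3 + 8² - 136*8)/(-275 + (3 + 8² - 136*8)) - 289) = 1/(2*(3 + 64 - 1088)/(-275 + (3 + 64 - 1088)) - 289) = 1/(2*(-1021)/(-275 - 1021) - 289) = 1/(2*(-1021)/(-1296) - 289) = 1/(2*(-1021)*(-1/1296) - 289) = 1/(1021/648 - 289) = 1/(-186251/648) = -648/186251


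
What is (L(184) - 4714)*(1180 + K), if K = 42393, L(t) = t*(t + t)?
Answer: 2745011854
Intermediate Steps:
L(t) = 2*t² (L(t) = t*(2*t) = 2*t²)
(L(184) - 4714)*(1180 + K) = (2*184² - 4714)*(1180 + 42393) = (2*33856 - 4714)*43573 = (67712 - 4714)*43573 = 62998*43573 = 2745011854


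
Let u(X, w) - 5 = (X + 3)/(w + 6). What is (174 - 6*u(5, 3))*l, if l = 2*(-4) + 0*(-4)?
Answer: -3328/3 ≈ -1109.3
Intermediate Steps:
u(X, w) = 5 + (3 + X)/(6 + w) (u(X, w) = 5 + (X + 3)/(w + 6) = 5 + (3 + X)/(6 + w))
l = -8 (l = -8 + 0 = -8)
(174 - 6*u(5, 3))*l = (174 - 6*(33 + 5 + 5*3)/(6 + 3))*(-8) = (174 - 6*(33 + 5 + 15)/9)*(-8) = (174 - 2*53/3)*(-8) = (174 - 6*53/9)*(-8) = (174 - 106/3)*(-8) = (416/3)*(-8) = -3328/3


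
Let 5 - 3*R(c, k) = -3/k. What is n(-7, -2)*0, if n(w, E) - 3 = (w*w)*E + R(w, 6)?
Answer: 0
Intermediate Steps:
R(c, k) = 5/3 + 1/k (R(c, k) = 5/3 - (-1)/k = 5/3 + 1/k)
n(w, E) = 29/6 + E*w**2 (n(w, E) = 3 + ((w*w)*E + (5/3 + 1/6)) = 3 + (w**2*E + (5/3 + 1/6)) = 3 + (E*w**2 + 11/6) = 3 + (11/6 + E*w**2) = 29/6 + E*w**2)
n(-7, -2)*0 = (29/6 - 2*(-7)**2)*0 = (29/6 - 2*49)*0 = (29/6 - 98)*0 = -559/6*0 = 0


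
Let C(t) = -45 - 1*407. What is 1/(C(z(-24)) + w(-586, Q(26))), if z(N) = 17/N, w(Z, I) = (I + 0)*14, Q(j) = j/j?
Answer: -1/438 ≈ -0.0022831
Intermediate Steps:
Q(j) = 1
w(Z, I) = 14*I (w(Z, I) = I*14 = 14*I)
C(t) = -452 (C(t) = -45 - 407 = -452)
1/(C(z(-24)) + w(-586, Q(26))) = 1/(-452 + 14*1) = 1/(-452 + 14) = 1/(-438) = -1/438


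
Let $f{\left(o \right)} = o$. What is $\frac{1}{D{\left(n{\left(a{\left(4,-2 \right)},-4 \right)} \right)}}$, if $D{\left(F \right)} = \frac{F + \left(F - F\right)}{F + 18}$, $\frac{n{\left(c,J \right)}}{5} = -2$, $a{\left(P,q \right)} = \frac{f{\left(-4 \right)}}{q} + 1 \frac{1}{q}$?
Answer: $- \frac{4}{5} \approx -0.8$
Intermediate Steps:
$a{\left(P,q \right)} = - \frac{3}{q}$ ($a{\left(P,q \right)} = - \frac{4}{q} + 1 \frac{1}{q} = - \frac{4}{q} + \frac{1}{q} = - \frac{3}{q}$)
$n{\left(c,J \right)} = -10$ ($n{\left(c,J \right)} = 5 \left(-2\right) = -10$)
$D{\left(F \right)} = \frac{F}{18 + F}$ ($D{\left(F \right)} = \frac{F + 0}{18 + F} = \frac{F}{18 + F}$)
$\frac{1}{D{\left(n{\left(a{\left(4,-2 \right)},-4 \right)} \right)}} = \frac{1}{\left(-10\right) \frac{1}{18 - 10}} = \frac{1}{\left(-10\right) \frac{1}{8}} = \frac{1}{- \frac{5}{4}} = - \frac{4}{5}$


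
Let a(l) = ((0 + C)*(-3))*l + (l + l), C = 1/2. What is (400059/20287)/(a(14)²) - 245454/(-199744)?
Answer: 161953062249/99279059936 ≈ 1.6313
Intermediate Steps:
C = ½ ≈ 0.50000
a(l) = l/2 (a(l) = ((0 + ½)*(-3))*l + (l + l) = ((½)*(-3))*l + 2*l = -3*l/2 + 2*l = l/2)
(400059/20287)/(a(14)²) - 245454/(-199744) = (400059/20287)/(((½)*14)²) - 245454/(-199744) = (400059*(1/20287))/(7²) - 245454*(-1/199744) = (400059/20287)/49 + 122727/99872 = (400059/20287)*(1/49) + 122727/99872 = 400059/994063 + 122727/99872 = 161953062249/99279059936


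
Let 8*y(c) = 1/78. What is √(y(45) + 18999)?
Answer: √462359703/156 ≈ 137.84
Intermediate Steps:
y(c) = 1/624 (y(c) = (⅛)/78 = (⅛)*(1/78) = 1/624)
√(y(45) + 18999) = √(1/624 + 18999) = √(11855377/624) = √462359703/156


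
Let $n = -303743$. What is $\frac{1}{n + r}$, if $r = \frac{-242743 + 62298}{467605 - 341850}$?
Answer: $- \frac{25151}{7639476282} \approx -3.2922 \cdot 10^{-6}$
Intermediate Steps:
$r = - \frac{36089}{25151}$ ($r = - \frac{180445}{125755} = \left(-180445\right) \frac{1}{125755} = - \frac{36089}{25151} \approx -1.4349$)
$\frac{1}{n + r} = \frac{1}{-303743 - \frac{36089}{25151}} = \frac{1}{- \frac{7639476282}{25151}} = - \frac{25151}{7639476282}$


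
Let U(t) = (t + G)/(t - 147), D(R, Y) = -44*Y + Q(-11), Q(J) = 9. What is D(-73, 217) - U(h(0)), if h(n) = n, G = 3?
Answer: -467410/49 ≈ -9539.0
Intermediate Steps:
D(R, Y) = 9 - 44*Y (D(R, Y) = -44*Y + 9 = 9 - 44*Y)
U(t) = (3 + t)/(-147 + t) (U(t) = (t + 3)/(t - 147) = (3 + t)/(-147 + t))
D(-73, 217) - U(h(0)) = (9 - 44*217) - (3 + 0)/(-147 + 0) = (9 - 9548) - 3/(-147) = -9539 - (-1)*3/147 = -9539 - 1*(-1/49) = -9539 + 1/49 = -467410/49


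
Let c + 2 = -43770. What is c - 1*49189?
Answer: -92961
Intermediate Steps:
c = -43772 (c = -2 - 43770 = -43772)
c - 1*49189 = -43772 - 1*49189 = -43772 - 49189 = -92961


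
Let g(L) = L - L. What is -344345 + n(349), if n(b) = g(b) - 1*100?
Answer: -344445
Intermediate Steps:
g(L) = 0
n(b) = -100 (n(b) = 0 - 1*100 = 0 - 100 = -100)
-344345 + n(349) = -344345 - 100 = -344445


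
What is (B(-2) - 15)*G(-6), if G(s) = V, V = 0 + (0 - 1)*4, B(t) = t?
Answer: 68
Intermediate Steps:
V = -4 (V = 0 - 1*4 = 0 - 4 = -4)
G(s) = -4
(B(-2) - 15)*G(-6) = (-2 - 15)*(-4) = -17*(-4) = 68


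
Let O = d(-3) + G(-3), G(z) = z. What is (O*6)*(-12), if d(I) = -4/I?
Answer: 120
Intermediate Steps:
O = -5/3 (O = -4/(-3) - 3 = -4*(-1/3) - 3 = 4/3 - 3 = -5/3 ≈ -1.6667)
(O*6)*(-12) = -5/3*6*(-12) = -10*(-12) = 120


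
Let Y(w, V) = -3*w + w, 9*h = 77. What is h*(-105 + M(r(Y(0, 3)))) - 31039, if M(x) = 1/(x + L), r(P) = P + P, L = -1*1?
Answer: -287513/9 ≈ -31946.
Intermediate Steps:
L = -1
h = 77/9 (h = (1/9)*77 = 77/9 ≈ 8.5556)
Y(w, V) = -2*w
r(P) = 2*P
M(x) = 1/(-1 + x) (M(x) = 1/(x - 1) = 1/(-1 + x))
h*(-105 + M(r(Y(0, 3)))) - 31039 = 77*(-105 + 1/(-1 + 2*(-2*0)))/9 - 31039 = 77*(-105 + 1/(-1 + 2*0))/9 - 31039 = 77*(-105 + 1/(-1 + 0))/9 - 31039 = 77*(-105 + 1/(-1))/9 - 31039 = 77*(-105 - 1)/9 - 31039 = (77/9)*(-106) - 31039 = -8162/9 - 31039 = -287513/9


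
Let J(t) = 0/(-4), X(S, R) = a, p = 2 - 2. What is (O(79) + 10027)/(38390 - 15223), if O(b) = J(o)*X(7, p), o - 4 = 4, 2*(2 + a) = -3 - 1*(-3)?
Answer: 10027/23167 ≈ 0.43281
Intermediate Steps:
p = 0
a = -2 (a = -2 + (-3 - 1*(-3))/2 = -2 + (-3 + 3)/2 = -2 + (½)*0 = -2 + 0 = -2)
X(S, R) = -2
o = 8 (o = 4 + 4 = 8)
J(t) = 0 (J(t) = 0*(-¼) = 0)
O(b) = 0 (O(b) = 0*(-2) = 0)
(O(79) + 10027)/(38390 - 15223) = (0 + 10027)/(38390 - 15223) = 10027/23167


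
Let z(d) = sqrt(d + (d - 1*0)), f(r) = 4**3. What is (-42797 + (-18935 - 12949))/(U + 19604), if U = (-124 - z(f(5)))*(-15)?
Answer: -200369123/57584312 + 1120215*sqrt(2)/57584312 ≈ -3.4521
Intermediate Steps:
f(r) = 64
z(d) = sqrt(2)*sqrt(d) (z(d) = sqrt(d + (d + 0)) = sqrt(d + d) = sqrt(2*d) = sqrt(2)*sqrt(d))
U = 1860 + 120*sqrt(2) (U = (-124 - sqrt(2)*sqrt(64))*(-15) = (-124 - sqrt(2)*8)*(-15) = (-124 - 8*sqrt(2))*(-15) = 1860 + 120*sqrt(2) ≈ 2029.7)
(-42797 + (-18935 - 12949))/(U + 19604) = (-42797 + (-18935 - 12949))/((1860 + 120*sqrt(2)) + 19604) = (-42797 - 31884)/(21464 + 120*sqrt(2)) = -74681/(21464 + 120*sqrt(2))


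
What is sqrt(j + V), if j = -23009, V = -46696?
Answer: 3*I*sqrt(7745) ≈ 264.02*I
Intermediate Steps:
sqrt(j + V) = sqrt(-23009 - 46696) = sqrt(-69705) = 3*I*sqrt(7745)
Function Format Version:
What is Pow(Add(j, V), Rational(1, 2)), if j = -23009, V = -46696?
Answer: Mul(3, I, Pow(7745, Rational(1, 2))) ≈ Mul(264.02, I)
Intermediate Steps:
Pow(Add(j, V), Rational(1, 2)) = Pow(Add(-23009, -46696), Rational(1, 2)) = Pow(-69705, Rational(1, 2)) = Mul(3, I, Pow(7745, Rational(1, 2)))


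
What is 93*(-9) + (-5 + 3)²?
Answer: -833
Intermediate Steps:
93*(-9) + (-5 + 3)² = -837 + (-2)² = -837 + 4 = -833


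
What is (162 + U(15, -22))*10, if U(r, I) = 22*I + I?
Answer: -3440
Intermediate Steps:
U(r, I) = 23*I
(162 + U(15, -22))*10 = (162 + 23*(-22))*10 = (162 - 506)*10 = -344*10 = -3440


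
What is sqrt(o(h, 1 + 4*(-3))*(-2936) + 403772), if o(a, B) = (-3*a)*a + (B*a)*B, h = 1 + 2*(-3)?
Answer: 2*sqrt(600063) ≈ 1549.3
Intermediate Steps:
h = -5 (h = 1 - 6 = -5)
o(a, B) = -3*a**2 + a*B**2
sqrt(o(h, 1 + 4*(-3))*(-2936) + 403772) = sqrt(-5*((1 + 4*(-3))**2 - 3*(-5))*(-2936) + 403772) = sqrt(-5*((1 - 12)**2 + 15)*(-2936) + 403772) = sqrt(-5*((-11)**2 + 15)*(-2936) + 403772) = sqrt(-5*(121 + 15)*(-2936) + 403772) = sqrt(-5*136*(-2936) + 403772) = sqrt(-680*(-2936) + 403772) = sqrt(1996480 + 403772) = sqrt(2400252) = 2*sqrt(600063)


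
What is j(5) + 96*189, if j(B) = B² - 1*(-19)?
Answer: 18188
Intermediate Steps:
j(B) = 19 + B² (j(B) = B² + 19 = 19 + B²)
j(5) + 96*189 = (19 + 5²) + 96*189 = (19 + 25) + 18144 = 44 + 18144 = 18188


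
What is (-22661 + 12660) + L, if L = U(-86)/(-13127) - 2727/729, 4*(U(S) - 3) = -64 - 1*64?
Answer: -3545969473/354429 ≈ -10005.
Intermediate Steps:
U(S) = -29 (U(S) = 3 + (-64 - 1*64)/4 = 3 + (-64 - 64)/4 = 3 + (¼)*(-128) = 3 - 32 = -29)
L = -1325044/354429 (L = -29/(-13127) - 2727/729 = -29*(-1/13127) - 2727*1/729 = 29/13127 - 101/27 = -1325044/354429 ≈ -3.7385)
(-22661 + 12660) + L = (-22661 + 12660) - 1325044/354429 = -10001 - 1325044/354429 = -3545969473/354429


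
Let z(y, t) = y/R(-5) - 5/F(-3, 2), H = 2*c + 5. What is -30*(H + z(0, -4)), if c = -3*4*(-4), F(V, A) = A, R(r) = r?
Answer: -2955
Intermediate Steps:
c = 48 (c = -12*(-4) = 48)
H = 101 (H = 2*48 + 5 = 96 + 5 = 101)
z(y, t) = -5/2 - y/5 (z(y, t) = y/(-5) - 5/2 = y*(-⅕) - 5*½ = -y/5 - 5/2 = -5/2 - y/5)
-30*(H + z(0, -4)) = -30*(101 + (-5/2 - ⅕*0)) = -30*(101 + (-5/2 + 0)) = -30*(101 - 5/2) = -30*197/2 = -2955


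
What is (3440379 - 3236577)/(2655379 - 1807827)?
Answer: 101901/423776 ≈ 0.24046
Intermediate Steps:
(3440379 - 3236577)/(2655379 - 1807827) = 203802/847552 = 203802*(1/847552) = 101901/423776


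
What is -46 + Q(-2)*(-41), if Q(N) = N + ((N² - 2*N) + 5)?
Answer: -497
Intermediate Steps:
Q(N) = 5 + N² - N (Q(N) = N + (5 + N² - 2*N) = 5 + N² - N)
-46 + Q(-2)*(-41) = -46 + (5 + (-2)² - 1*(-2))*(-41) = -46 + (5 + 4 + 2)*(-41) = -46 + 11*(-41) = -46 - 451 = -497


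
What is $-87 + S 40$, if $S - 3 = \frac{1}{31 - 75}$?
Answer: $\frac{353}{11} \approx 32.091$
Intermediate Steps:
$S = \frac{131}{44}$ ($S = 3 + \frac{1}{31 - 75} = 3 + \frac{1}{-44} = 3 - \frac{1}{44} = \frac{131}{44} \approx 2.9773$)
$-87 + S 40 = -87 + \frac{131}{44} \cdot 40 = -87 + \frac{1310}{11} = \frac{353}{11}$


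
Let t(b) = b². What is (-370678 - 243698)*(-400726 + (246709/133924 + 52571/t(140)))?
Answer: 412140492042508197/1674050 ≈ 2.4619e+11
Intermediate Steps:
(-370678 - 243698)*(-400726 + (246709/133924 + 52571/t(140))) = (-370678 - 243698)*(-400726 + (246709/133924 + 52571/(140²))) = -614376*(-400726 + (246709*(1/133924) + 52571/19600)) = -614376*(-400726 + (246709/133924 + 52571*(1/19600))) = -614376*(-400726 + (246709/133924 + 52571/19600)) = -614376*(-400726 + 424143393/93746800) = -614376*(-37566356033407/93746800) = 412140492042508197/1674050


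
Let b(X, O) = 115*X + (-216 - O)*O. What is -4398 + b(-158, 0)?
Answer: -22568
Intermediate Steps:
b(X, O) = 115*X + O*(-216 - O)
-4398 + b(-158, 0) = -4398 + (-1*0² - 216*0 + 115*(-158)) = -4398 + (-1*0 + 0 - 18170) = -4398 + (0 + 0 - 18170) = -4398 - 18170 = -22568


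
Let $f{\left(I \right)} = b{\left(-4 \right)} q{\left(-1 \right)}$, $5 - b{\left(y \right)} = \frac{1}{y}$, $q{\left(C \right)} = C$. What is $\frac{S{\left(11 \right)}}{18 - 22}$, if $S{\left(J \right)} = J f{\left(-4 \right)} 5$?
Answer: $\frac{1155}{16} \approx 72.188$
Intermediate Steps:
$b{\left(y \right)} = 5 - \frac{1}{y}$
$f{\left(I \right)} = - \frac{21}{4}$ ($f{\left(I \right)} = \left(5 - \frac{1}{-4}\right) \left(-1\right) = \left(5 - - \frac{1}{4}\right) \left(-1\right) = \left(5 + \frac{1}{4}\right) \left(-1\right) = \frac{21}{4} \left(-1\right) = - \frac{21}{4}$)
$S{\left(J \right)} = - \frac{105 J}{4}$ ($S{\left(J \right)} = J \left(- \frac{21}{4}\right) 5 = - \frac{21 J}{4} \cdot 5 = - \frac{105 J}{4}$)
$\frac{S{\left(11 \right)}}{18 - 22} = \frac{\left(- \frac{105}{4}\right) 11}{18 - 22} = - \frac{1155}{4 \left(-4\right)} = \left(- \frac{1155}{4}\right) \left(- \frac{1}{4}\right) = \frac{1155}{16}$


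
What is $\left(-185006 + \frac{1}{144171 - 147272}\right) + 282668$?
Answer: $\frac{302849861}{3101} \approx 97662.0$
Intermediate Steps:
$\left(-185006 + \frac{1}{144171 - 147272}\right) + 282668 = \left(-185006 + \frac{1}{-3101}\right) + 282668 = \left(-185006 - \frac{1}{3101}\right) + 282668 = - \frac{573703607}{3101} + 282668 = \frac{302849861}{3101}$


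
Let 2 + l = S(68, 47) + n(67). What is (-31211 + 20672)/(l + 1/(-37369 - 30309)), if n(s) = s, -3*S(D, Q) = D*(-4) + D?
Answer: -237752814/3000391 ≈ -79.241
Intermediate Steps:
S(D, Q) = D (S(D, Q) = -(D*(-4) + D)/3 = -(-4*D + D)/3 = -(-1)*D = D)
l = 133 (l = -2 + (68 + 67) = -2 + 135 = 133)
(-31211 + 20672)/(l + 1/(-37369 - 30309)) = (-31211 + 20672)/(133 + 1/(-37369 - 30309)) = -10539/(133 + 1/(-67678)) = -10539/(133 - 1/67678) = -10539/9001173/67678 = -10539*67678/9001173 = -237752814/3000391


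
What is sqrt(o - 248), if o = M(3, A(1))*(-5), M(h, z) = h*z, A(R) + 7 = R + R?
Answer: I*sqrt(173) ≈ 13.153*I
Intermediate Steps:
A(R) = -7 + 2*R (A(R) = -7 + (R + R) = -7 + 2*R)
o = 75 (o = (3*(-7 + 2*1))*(-5) = (3*(-7 + 2))*(-5) = (3*(-5))*(-5) = -15*(-5) = 75)
sqrt(o - 248) = sqrt(75 - 248) = sqrt(-173) = I*sqrt(173)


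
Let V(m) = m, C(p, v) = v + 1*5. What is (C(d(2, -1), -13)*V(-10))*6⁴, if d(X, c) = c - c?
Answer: 103680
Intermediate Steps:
d(X, c) = 0
C(p, v) = 5 + v (C(p, v) = v + 5 = 5 + v)
(C(d(2, -1), -13)*V(-10))*6⁴ = ((5 - 13)*(-10))*6⁴ = -8*(-10)*1296 = 80*1296 = 103680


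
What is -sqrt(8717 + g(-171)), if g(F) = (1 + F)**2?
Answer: -sqrt(37617) ≈ -193.95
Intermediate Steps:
-sqrt(8717 + g(-171)) = -sqrt(8717 + (1 - 171)**2) = -sqrt(8717 + (-170)**2) = -sqrt(8717 + 28900) = -sqrt(37617)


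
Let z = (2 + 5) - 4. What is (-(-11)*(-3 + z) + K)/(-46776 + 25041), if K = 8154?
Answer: -302/805 ≈ -0.37516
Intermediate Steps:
z = 3 (z = 7 - 4 = 3)
(-(-11)*(-3 + z) + K)/(-46776 + 25041) = (-(-11)*(-3 + 3) + 8154)/(-46776 + 25041) = (-(-11)*0 + 8154)/(-21735) = (-11*0 + 8154)*(-1/21735) = (0 + 8154)*(-1/21735) = 8154*(-1/21735) = -302/805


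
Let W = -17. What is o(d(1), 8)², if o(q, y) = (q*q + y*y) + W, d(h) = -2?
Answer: 2601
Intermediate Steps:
o(q, y) = -17 + q² + y² (o(q, y) = (q*q + y*y) - 17 = (q² + y²) - 17 = -17 + q² + y²)
o(d(1), 8)² = (-17 + (-2)² + 8²)² = (-17 + 4 + 64)² = 51² = 2601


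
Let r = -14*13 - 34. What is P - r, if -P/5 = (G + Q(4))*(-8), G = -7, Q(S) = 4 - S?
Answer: -64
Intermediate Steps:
P = -280 (P = -5*(-7 + (4 - 1*4))*(-8) = -5*(-7 + (4 - 4))*(-8) = -5*(-7 + 0)*(-8) = -(-35)*(-8) = -5*56 = -280)
r = -216 (r = -182 - 34 = -216)
P - r = -280 - 1*(-216) = -280 + 216 = -64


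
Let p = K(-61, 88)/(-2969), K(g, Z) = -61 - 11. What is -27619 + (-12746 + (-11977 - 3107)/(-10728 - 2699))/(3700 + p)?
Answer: -2037163431193119/73750294922 ≈ -27622.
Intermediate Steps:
K(g, Z) = -72
p = 72/2969 (p = -72/(-2969) = -72*(-1/2969) = 72/2969 ≈ 0.024251)
-27619 + (-12746 + (-11977 - 3107)/(-10728 - 2699))/(3700 + p) = -27619 + (-12746 + (-11977 - 3107)/(-10728 - 2699))/(3700 + 72/2969) = -27619 + (-12746 - 15084/(-13427))/(10985372/2969) = -27619 + (-12746 - 15084*(-1/13427))*(2969/10985372) = -27619 + (-12746 + 15084/13427)*(2969/10985372) = -27619 - 171125458/13427*2969/10985372 = -27619 - 254035742401/73750294922 = -2037163431193119/73750294922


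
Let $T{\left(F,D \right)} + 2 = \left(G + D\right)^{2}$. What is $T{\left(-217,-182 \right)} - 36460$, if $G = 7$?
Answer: $-5837$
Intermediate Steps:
$T{\left(F,D \right)} = -2 + \left(7 + D\right)^{2}$
$T{\left(-217,-182 \right)} - 36460 = \left(-2 + \left(7 - 182\right)^{2}\right) - 36460 = \left(-2 + \left(-175\right)^{2}\right) - 36460 = \left(-2 + 30625\right) - 36460 = 30623 - 36460 = -5837$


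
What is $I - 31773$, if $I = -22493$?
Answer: $-54266$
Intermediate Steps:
$I - 31773 = -22493 - 31773 = -54266$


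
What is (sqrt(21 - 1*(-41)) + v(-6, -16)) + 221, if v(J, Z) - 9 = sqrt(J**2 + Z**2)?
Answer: 230 + sqrt(62) + 2*sqrt(73) ≈ 254.96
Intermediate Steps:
v(J, Z) = 9 + sqrt(J**2 + Z**2)
(sqrt(21 - 1*(-41)) + v(-6, -16)) + 221 = (sqrt(21 - 1*(-41)) + (9 + sqrt((-6)**2 + (-16)**2))) + 221 = (sqrt(21 + 41) + (9 + sqrt(36 + 256))) + 221 = (sqrt(62) + (9 + sqrt(292))) + 221 = (sqrt(62) + (9 + 2*sqrt(73))) + 221 = (9 + sqrt(62) + 2*sqrt(73)) + 221 = 230 + sqrt(62) + 2*sqrt(73)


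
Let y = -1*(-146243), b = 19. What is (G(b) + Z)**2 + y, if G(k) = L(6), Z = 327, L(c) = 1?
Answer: 253827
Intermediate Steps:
y = 146243
G(k) = 1
(G(b) + Z)**2 + y = (1 + 327)**2 + 146243 = 328**2 + 146243 = 107584 + 146243 = 253827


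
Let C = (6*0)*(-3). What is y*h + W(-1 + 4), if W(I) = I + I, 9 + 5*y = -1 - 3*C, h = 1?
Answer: 4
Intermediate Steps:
C = 0 (C = 0*(-3) = 0)
y = -2 (y = -9/5 + (-1 - 3*0)/5 = -9/5 + (-1 + 0)/5 = -9/5 + (⅕)*(-1) = -9/5 - ⅕ = -2)
W(I) = 2*I
y*h + W(-1 + 4) = -2*1 + 2*(-1 + 4) = -2 + 2*3 = -2 + 6 = 4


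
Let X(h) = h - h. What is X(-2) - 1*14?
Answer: -14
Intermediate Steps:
X(h) = 0
X(-2) - 1*14 = 0 - 1*14 = 0 - 14 = -14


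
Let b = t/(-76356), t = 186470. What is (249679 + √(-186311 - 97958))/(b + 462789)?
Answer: 9532244862/17668265207 + 38178*I*√284269/17668265207 ≈ 0.53951 + 0.0011521*I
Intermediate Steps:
b = -93235/38178 (b = 186470/(-76356) = 186470*(-1/76356) = -93235/38178 ≈ -2.4421)
(249679 + √(-186311 - 97958))/(b + 462789) = (249679 + √(-186311 - 97958))/(-93235/38178 + 462789) = (249679 + √(-284269))/(17668265207/38178) = (249679 + I*√284269)*(38178/17668265207) = 9532244862/17668265207 + 38178*I*√284269/17668265207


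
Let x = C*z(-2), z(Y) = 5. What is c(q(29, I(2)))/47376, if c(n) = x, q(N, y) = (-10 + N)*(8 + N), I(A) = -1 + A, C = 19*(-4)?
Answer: -95/11844 ≈ -0.0080209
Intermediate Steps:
C = -76
x = -380 (x = -76*5 = -380)
c(n) = -380
c(q(29, I(2)))/47376 = -380/47376 = -380*1/47376 = -95/11844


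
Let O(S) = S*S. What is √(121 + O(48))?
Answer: 5*√97 ≈ 49.244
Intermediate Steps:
O(S) = S²
√(121 + O(48)) = √(121 + 48²) = √(121 + 2304) = √2425 = 5*√97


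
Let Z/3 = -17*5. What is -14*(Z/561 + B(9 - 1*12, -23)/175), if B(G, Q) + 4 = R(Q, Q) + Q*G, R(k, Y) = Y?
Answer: 826/275 ≈ 3.0036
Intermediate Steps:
Z = -255 (Z = 3*(-17*5) = 3*(-85) = -255)
B(G, Q) = -4 + Q + G*Q (B(G, Q) = -4 + (Q + Q*G) = -4 + (Q + G*Q) = -4 + Q + G*Q)
-14*(Z/561 + B(9 - 1*12, -23)/175) = -14*(-255/561 + (-4 - 23 + (9 - 1*12)*(-23))/175) = -14*(-255*1/561 + (-4 - 23 + (9 - 12)*(-23))*(1/175)) = -14*(-5/11 + (-4 - 23 - 3*(-23))*(1/175)) = -14*(-5/11 + (-4 - 23 + 69)*(1/175)) = -14*(-5/11 + 42*(1/175)) = -14*(-5/11 + 6/25) = -14*(-59/275) = 826/275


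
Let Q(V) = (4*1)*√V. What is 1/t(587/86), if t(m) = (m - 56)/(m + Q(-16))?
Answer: -587/4229 - 1376*I/4229 ≈ -0.1388 - 0.32537*I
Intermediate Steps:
Q(V) = 4*√V
t(m) = (-56 + m)/(m + 16*I) (t(m) = (m - 56)/(m + 4*√(-16)) = (-56 + m)/(m + 4*(4*I)) = (-56 + m)/(m + 16*I))
1/t(587/86) = 1/((-56 + 587/86)/(587/86 + 16*I)) = 1/((7396*(587/86 - 16*I)/2237945)*(-4229/86)) = 1/(-363694*(587/86 - 16*I)/2237945) = -587/4229 - 1376*I/4229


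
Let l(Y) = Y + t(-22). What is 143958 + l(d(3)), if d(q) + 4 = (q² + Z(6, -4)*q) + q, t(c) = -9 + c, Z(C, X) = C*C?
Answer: 144043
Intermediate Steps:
Z(C, X) = C²
d(q) = -4 + q² + 37*q (d(q) = -4 + ((q² + 6²*q) + q) = -4 + ((q² + 36*q) + q) = -4 + (q² + 37*q) = -4 + q² + 37*q)
l(Y) = -31 + Y (l(Y) = Y + (-9 - 22) = Y - 31 = -31 + Y)
143958 + l(d(3)) = 143958 + (-31 + (-4 + 3² + 37*3)) = 143958 + (-31 + (-4 + 9 + 111)) = 143958 + (-31 + 116) = 143958 + 85 = 144043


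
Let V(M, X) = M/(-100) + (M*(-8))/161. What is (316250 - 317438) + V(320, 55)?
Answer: -971716/805 ≈ -1207.1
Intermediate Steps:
V(M, X) = -961*M/16100 (V(M, X) = M*(-1/100) - 8*M*(1/161) = -M/100 - 8*M/161 = -961*M/16100)
(316250 - 317438) + V(320, 55) = (316250 - 317438) - 961/16100*320 = -1188 - 15376/805 = -971716/805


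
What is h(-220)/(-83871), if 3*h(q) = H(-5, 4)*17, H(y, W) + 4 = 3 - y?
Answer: -68/251613 ≈ -0.00027026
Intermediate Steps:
H(y, W) = -1 - y (H(y, W) = -4 + (3 - y) = -1 - y)
h(q) = 68/3 (h(q) = ((-1 - 1*(-5))*17)/3 = ((-1 + 5)*17)/3 = (4*17)/3 = (⅓)*68 = 68/3)
h(-220)/(-83871) = (68/3)/(-83871) = (68/3)*(-1/83871) = -68/251613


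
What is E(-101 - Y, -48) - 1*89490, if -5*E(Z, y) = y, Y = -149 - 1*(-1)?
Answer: -447402/5 ≈ -89480.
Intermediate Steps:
Y = -148 (Y = -149 + 1 = -148)
E(Z, y) = -y/5
E(-101 - Y, -48) - 1*89490 = -⅕*(-48) - 1*89490 = 48/5 - 89490 = -447402/5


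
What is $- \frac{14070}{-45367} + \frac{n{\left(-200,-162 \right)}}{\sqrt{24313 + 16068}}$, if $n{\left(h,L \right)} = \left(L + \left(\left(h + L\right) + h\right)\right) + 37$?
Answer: $\frac{2010}{6481} - \frac{687 \sqrt{40381}}{40381} \approx -3.1086$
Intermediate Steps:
$n{\left(h,L \right)} = 37 + 2 L + 2 h$ ($n{\left(h,L \right)} = \left(L + \left(\left(L + h\right) + h\right)\right) + 37 = \left(L + \left(L + 2 h\right)\right) + 37 = \left(2 L + 2 h\right) + 37 = 37 + 2 L + 2 h$)
$- \frac{14070}{-45367} + \frac{n{\left(-200,-162 \right)}}{\sqrt{24313 + 16068}} = - \frac{14070}{-45367} + \frac{37 + 2 \left(-162\right) + 2 \left(-200\right)}{\sqrt{24313 + 16068}} = \left(-14070\right) \left(- \frac{1}{45367}\right) + \frac{37 - 324 - 400}{\sqrt{40381}} = \frac{2010}{6481} - 687 \frac{\sqrt{40381}}{40381} = \frac{2010}{6481} - \frac{687 \sqrt{40381}}{40381}$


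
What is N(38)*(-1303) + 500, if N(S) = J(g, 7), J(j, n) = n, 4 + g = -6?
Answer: -8621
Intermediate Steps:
g = -10 (g = -4 - 6 = -10)
N(S) = 7
N(38)*(-1303) + 500 = 7*(-1303) + 500 = -9121 + 500 = -8621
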